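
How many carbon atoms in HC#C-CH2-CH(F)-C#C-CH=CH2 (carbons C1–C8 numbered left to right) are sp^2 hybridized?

2

C1: sp
C2: sp
C3: sp3
C4: sp3
C5: sp
C6: sp
C7: sp2 ✓
C8: sp2 ✓
C7, C8 → 2 sp2 carbons.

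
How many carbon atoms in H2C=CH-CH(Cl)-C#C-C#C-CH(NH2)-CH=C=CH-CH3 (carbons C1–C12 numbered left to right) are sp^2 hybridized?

C1: sp2 ✓
C2: sp2 ✓
C3: sp3
C4: sp
C5: sp
C6: sp
C7: sp
C8: sp3
C9: sp2 ✓
C10: sp
C11: sp2 ✓
C12: sp3
C1, C2, C9, C11 → 4 sp2 carbons.

4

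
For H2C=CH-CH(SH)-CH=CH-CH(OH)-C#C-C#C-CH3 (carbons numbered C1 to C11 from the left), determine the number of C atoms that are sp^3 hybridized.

C1: sp2
C2: sp2
C3: sp3 ✓
C4: sp2
C5: sp2
C6: sp3 ✓
C7: sp
C8: sp
C9: sp
C10: sp
C11: sp3 ✓
C3, C6, C11 → 3 sp3 carbons.

3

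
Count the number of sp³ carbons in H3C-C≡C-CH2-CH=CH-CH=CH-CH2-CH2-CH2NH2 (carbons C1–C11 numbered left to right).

5

C1: sp3 ✓
C2: sp
C3: sp
C4: sp3 ✓
C5: sp2
C6: sp2
C7: sp2
C8: sp2
C9: sp3 ✓
C10: sp3 ✓
C11: sp3 ✓
C1, C4, C9, C10, C11 → 5 sp3 carbons.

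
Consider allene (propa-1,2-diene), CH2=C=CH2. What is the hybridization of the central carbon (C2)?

Two σ bonds and two π bonds (one to each neighbour) → sp.

sp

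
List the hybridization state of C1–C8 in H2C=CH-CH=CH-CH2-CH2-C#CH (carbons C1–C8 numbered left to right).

C1 sp2, C2 sp2, C3 sp2, C4 sp2, C5 sp3, C6 sp3, C7 sp, C8 sp

C1 carries 3 σ bonds, plus one π bond, giving a steric number of 3, so it is sp2.
C2 has 3 σ bonds, plus one π bond: steric number 3 → sp2.
C3 (3 σ bonds, plus one π bond) has steric number 3: sp2.
C4: 3 σ bonds, plus one π bond; 3 regions of electron density → sp2.
C5 has 4 σ bonds: steric number 4 → sp3.
C6 — 4 σ bonds. Steric number 4, so sp3.
C7 (2 σ bonds, plus two π bonds) has steric number 2: sp.
C8 has 2 σ bonds, plus two π bonds: steric number 2 → sp.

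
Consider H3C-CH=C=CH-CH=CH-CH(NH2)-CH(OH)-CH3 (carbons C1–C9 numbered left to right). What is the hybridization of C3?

C3 carries 2 σ bonds, plus two π bonds, giving a steric number of 2, so it is sp.

sp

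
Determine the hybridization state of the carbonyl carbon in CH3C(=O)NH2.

The carbonyl carbon carries 3 σ bonds, plus one π bond, giving a steric number of 3, so it is sp2.

sp²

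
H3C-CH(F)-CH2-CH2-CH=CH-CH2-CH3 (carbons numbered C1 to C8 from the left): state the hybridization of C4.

C4 is sp3: 4 σ bonds, 4 electron-density regions.

sp3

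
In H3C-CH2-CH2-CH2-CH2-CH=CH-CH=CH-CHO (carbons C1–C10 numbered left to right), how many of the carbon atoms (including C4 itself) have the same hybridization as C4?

C4 is sp3 (only σ bonds).
C1: sp3 ✓
C2: sp3 ✓
C3: sp3 ✓
C4: sp3 ✓
C5: sp3 ✓
C6: sp2
C7: sp2
C8: sp2
C9: sp2
C10: sp2
5 carbons are sp3.

5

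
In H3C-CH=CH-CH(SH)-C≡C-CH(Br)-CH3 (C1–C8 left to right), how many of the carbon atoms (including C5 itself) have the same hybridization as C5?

C5 is sp (two π bonds).
C1: sp3
C2: sp2
C3: sp2
C4: sp3
C5: sp ✓
C6: sp ✓
C7: sp3
C8: sp3
2 carbons are sp.

2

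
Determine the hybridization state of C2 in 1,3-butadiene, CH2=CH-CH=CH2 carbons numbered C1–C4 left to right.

sp^2

C2 — 3 σ bonds, plus one π bond. Steric number 3, so sp2.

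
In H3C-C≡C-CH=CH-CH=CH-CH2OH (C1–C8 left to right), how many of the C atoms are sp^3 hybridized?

C1: sp3 ✓
C2: sp
C3: sp
C4: sp2
C5: sp2
C6: sp2
C7: sp2
C8: sp3 ✓
C1, C8 → 2 sp3 carbons.

2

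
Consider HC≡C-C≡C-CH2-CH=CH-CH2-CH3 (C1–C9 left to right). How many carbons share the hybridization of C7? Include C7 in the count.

C7 is sp2 (one π bond).
C1: sp
C2: sp
C3: sp
C4: sp
C5: sp3
C6: sp2 ✓
C7: sp2 ✓
C8: sp3
C9: sp3
2 carbons are sp2.

2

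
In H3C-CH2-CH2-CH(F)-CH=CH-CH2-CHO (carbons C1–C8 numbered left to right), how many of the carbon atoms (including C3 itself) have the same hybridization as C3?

5

C3 is sp3 (only σ bonds).
C1: sp3 ✓
C2: sp3 ✓
C3: sp3 ✓
C4: sp3 ✓
C5: sp2
C6: sp2
C7: sp3 ✓
C8: sp2
5 carbons are sp3.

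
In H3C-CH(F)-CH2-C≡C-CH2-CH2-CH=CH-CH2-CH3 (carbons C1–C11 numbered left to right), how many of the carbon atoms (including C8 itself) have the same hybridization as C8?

C8 is sp2 (one π bond).
C1: sp3
C2: sp3
C3: sp3
C4: sp
C5: sp
C6: sp3
C7: sp3
C8: sp2 ✓
C9: sp2 ✓
C10: sp3
C11: sp3
2 carbons are sp2.

2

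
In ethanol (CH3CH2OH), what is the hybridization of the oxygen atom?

sp³

The oxygen atom is sp3: 2 σ bonds and 2 lone pairs, 4 electron-density regions.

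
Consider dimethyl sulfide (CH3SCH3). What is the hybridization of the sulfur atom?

The sulfur atom: 2 σ bonds and 2 lone pairs — 4 electron domains, sp3.

sp³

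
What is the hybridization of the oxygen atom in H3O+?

sp³

Three σ bonds + one lone pair = steric number 4 → sp3.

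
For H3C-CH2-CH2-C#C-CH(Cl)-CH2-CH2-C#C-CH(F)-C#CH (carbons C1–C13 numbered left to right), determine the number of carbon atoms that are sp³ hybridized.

7

C1: sp3 ✓
C2: sp3 ✓
C3: sp3 ✓
C4: sp
C5: sp
C6: sp3 ✓
C7: sp3 ✓
C8: sp3 ✓
C9: sp
C10: sp
C11: sp3 ✓
C12: sp
C13: sp
C1, C2, C3, C6, C7, C8, C11 → 7 sp3 carbons.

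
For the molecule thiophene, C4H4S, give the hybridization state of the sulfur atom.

sp2

Analogous to furan: one S lone pair in the aromatic π system, S is sp2.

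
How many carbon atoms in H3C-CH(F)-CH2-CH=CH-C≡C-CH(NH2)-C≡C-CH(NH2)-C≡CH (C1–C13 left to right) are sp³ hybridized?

5

C1: sp3 ✓
C2: sp3 ✓
C3: sp3 ✓
C4: sp2
C5: sp2
C6: sp
C7: sp
C8: sp3 ✓
C9: sp
C10: sp
C11: sp3 ✓
C12: sp
C13: sp
C1, C2, C3, C8, C11 → 5 sp3 carbons.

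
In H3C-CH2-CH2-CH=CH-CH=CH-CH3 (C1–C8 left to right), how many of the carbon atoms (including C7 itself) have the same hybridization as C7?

4

C7 is sp2 (one π bond).
C1: sp3
C2: sp3
C3: sp3
C4: sp2 ✓
C5: sp2 ✓
C6: sp2 ✓
C7: sp2 ✓
C8: sp3
4 carbons are sp2.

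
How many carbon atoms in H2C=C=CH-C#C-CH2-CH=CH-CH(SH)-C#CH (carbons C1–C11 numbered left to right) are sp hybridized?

C1: sp2
C2: sp ✓
C3: sp2
C4: sp ✓
C5: sp ✓
C6: sp3
C7: sp2
C8: sp2
C9: sp3
C10: sp ✓
C11: sp ✓
C2, C4, C5, C10, C11 → 5 sp carbons.

5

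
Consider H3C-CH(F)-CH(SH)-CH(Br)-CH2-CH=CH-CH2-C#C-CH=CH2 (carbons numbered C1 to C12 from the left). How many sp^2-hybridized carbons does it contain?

C1: sp3
C2: sp3
C3: sp3
C4: sp3
C5: sp3
C6: sp2 ✓
C7: sp2 ✓
C8: sp3
C9: sp
C10: sp
C11: sp2 ✓
C12: sp2 ✓
C6, C7, C11, C12 → 4 sp2 carbons.

4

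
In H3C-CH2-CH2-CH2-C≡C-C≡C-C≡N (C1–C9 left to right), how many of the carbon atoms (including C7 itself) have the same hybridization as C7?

C7 is sp (two π bonds).
C1: sp3
C2: sp3
C3: sp3
C4: sp3
C5: sp ✓
C6: sp ✓
C7: sp ✓
C8: sp ✓
C9: sp ✓
5 carbons are sp.

5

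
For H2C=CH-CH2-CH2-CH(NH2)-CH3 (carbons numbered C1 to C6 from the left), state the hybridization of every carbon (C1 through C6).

C1 has 3 σ bonds, plus one π bond: steric number 3 → sp2.
C2 (3 σ bonds, plus one π bond) has steric number 3: sp2.
C3 — 4 σ bonds. Steric number 4, so sp3.
C4 has 4 σ bonds: steric number 4 → sp3.
C5 has 4 σ bonds: steric number 4 → sp3.
C6 has 4 σ bonds: steric number 4 → sp3.

C1 sp2, C2 sp2, C3 sp3, C4 sp3, C5 sp3, C6 sp3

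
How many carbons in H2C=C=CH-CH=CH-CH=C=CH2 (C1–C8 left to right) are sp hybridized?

C1: sp2
C2: sp ✓
C3: sp2
C4: sp2
C5: sp2
C6: sp2
C7: sp ✓
C8: sp2
C2, C7 → 2 sp carbons.

2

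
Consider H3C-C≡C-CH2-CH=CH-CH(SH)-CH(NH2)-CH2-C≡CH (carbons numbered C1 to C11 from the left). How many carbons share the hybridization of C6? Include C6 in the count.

2

C6 is sp2 (one π bond).
C1: sp3
C2: sp
C3: sp
C4: sp3
C5: sp2 ✓
C6: sp2 ✓
C7: sp3
C8: sp3
C9: sp3
C10: sp
C11: sp
2 carbons are sp2.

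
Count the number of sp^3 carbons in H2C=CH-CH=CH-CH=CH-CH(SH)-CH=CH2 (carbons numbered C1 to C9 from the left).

1

C1: sp2
C2: sp2
C3: sp2
C4: sp2
C5: sp2
C6: sp2
C7: sp3 ✓
C8: sp2
C9: sp2
C7 → 1 sp3 carbon.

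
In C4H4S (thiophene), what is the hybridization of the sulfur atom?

sp²

Analogous to furan: one S lone pair in the aromatic π system, S is sp2.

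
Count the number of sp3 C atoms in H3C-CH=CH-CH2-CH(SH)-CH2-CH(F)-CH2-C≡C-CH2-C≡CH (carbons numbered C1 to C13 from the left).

7

C1: sp3 ✓
C2: sp2
C3: sp2
C4: sp3 ✓
C5: sp3 ✓
C6: sp3 ✓
C7: sp3 ✓
C8: sp3 ✓
C9: sp
C10: sp
C11: sp3 ✓
C12: sp
C13: sp
C1, C4, C5, C6, C7, C8, C11 → 7 sp3 carbons.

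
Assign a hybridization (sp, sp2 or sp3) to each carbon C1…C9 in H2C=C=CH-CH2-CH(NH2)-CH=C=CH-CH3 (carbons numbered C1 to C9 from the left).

C1 sp2, C2 sp, C3 sp2, C4 sp3, C5 sp3, C6 sp2, C7 sp, C8 sp2, C9 sp3

C1: 3 σ bonds, plus one π bond; 3 regions of electron density → sp2.
C2 has 2 σ bonds, plus two π bonds: steric number 2 → sp.
C3 — 3 σ bonds, plus one π bond. Steric number 3, so sp2.
C4: 4 σ bonds; 4 regions of electron density → sp3.
C5: 4 σ bonds; 4 regions of electron density → sp3.
C6: 3 σ bonds, plus one π bond — 3 electron domains, sp2.
C7 (2 σ bonds, plus two π bonds) has steric number 2: sp.
C8 carries 3 σ bonds, plus one π bond, giving a steric number of 3, so it is sp2.
C9 has 4 σ bonds: steric number 4 → sp3.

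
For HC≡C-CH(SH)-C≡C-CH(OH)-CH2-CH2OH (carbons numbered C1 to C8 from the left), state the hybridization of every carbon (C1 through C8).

C1 has 2 σ bonds, plus two π bonds: steric number 2 → sp.
C2 is sp: 2 σ bonds, plus two π bonds, 2 electron-density regions.
C3: 4 σ bonds — 4 electron domains, sp3.
C4 has 2 σ bonds, plus two π bonds: steric number 2 → sp.
C5: 2 σ bonds, plus two π bonds — 2 electron domains, sp.
C6: 4 σ bonds — 4 electron domains, sp3.
C7 — 4 σ bonds. Steric number 4, so sp3.
C8 has 4 σ bonds: steric number 4 → sp3.

C1 sp, C2 sp, C3 sp3, C4 sp, C5 sp, C6 sp3, C7 sp3, C8 sp3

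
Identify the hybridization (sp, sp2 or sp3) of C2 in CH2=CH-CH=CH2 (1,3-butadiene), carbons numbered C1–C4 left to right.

sp2

C2: 3 σ bonds, plus one π bond; 3 regions of electron density → sp2.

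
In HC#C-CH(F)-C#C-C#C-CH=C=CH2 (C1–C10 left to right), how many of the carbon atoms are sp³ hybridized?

C1: sp
C2: sp
C3: sp3 ✓
C4: sp
C5: sp
C6: sp
C7: sp
C8: sp2
C9: sp
C10: sp2
C3 → 1 sp3 carbon.

1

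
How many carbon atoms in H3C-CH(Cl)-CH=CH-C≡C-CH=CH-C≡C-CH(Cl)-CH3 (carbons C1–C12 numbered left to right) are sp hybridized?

4

C1: sp3
C2: sp3
C3: sp2
C4: sp2
C5: sp ✓
C6: sp ✓
C7: sp2
C8: sp2
C9: sp ✓
C10: sp ✓
C11: sp3
C12: sp3
C5, C6, C9, C10 → 4 sp carbons.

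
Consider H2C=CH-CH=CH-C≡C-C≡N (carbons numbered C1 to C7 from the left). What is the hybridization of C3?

sp2

C3 (3 σ bonds, plus one π bond) has steric number 3: sp2.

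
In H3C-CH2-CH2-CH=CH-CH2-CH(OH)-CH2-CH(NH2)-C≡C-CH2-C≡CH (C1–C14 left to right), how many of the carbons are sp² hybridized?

C1: sp3
C2: sp3
C3: sp3
C4: sp2 ✓
C5: sp2 ✓
C6: sp3
C7: sp3
C8: sp3
C9: sp3
C10: sp
C11: sp
C12: sp3
C13: sp
C14: sp
C4, C5 → 2 sp2 carbons.

2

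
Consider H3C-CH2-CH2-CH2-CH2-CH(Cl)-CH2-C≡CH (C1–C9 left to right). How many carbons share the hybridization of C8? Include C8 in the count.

C8 is sp (two π bonds).
C1: sp3
C2: sp3
C3: sp3
C4: sp3
C5: sp3
C6: sp3
C7: sp3
C8: sp ✓
C9: sp ✓
2 carbons are sp.

2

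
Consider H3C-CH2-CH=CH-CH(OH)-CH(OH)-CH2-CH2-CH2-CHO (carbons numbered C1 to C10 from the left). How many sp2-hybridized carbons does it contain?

C1: sp3
C2: sp3
C3: sp2 ✓
C4: sp2 ✓
C5: sp3
C6: sp3
C7: sp3
C8: sp3
C9: sp3
C10: sp2 ✓
C3, C4, C10 → 3 sp2 carbons.

3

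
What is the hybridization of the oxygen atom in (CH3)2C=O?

sp2

One σ bond + two lone pairs = steric number 3 → sp2.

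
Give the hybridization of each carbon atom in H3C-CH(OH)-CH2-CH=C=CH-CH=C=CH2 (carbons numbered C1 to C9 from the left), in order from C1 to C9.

C1 sp3, C2 sp3, C3 sp3, C4 sp2, C5 sp, C6 sp2, C7 sp2, C8 sp, C9 sp2

C1 carries 4 σ bonds, giving a steric number of 4, so it is sp3.
C2: 4 σ bonds — 4 electron domains, sp3.
C3 is sp3: 4 σ bonds, 4 electron-density regions.
C4: 3 σ bonds, plus one π bond — 3 electron domains, sp2.
C5 carries 2 σ bonds, plus two π bonds, giving a steric number of 2, so it is sp.
C6 is sp2: 3 σ bonds, plus one π bond, 3 electron-density regions.
C7 — 3 σ bonds, plus one π bond. Steric number 3, so sp2.
C8 (2 σ bonds, plus two π bonds) has steric number 2: sp.
C9 has 3 σ bonds, plus one π bond: steric number 3 → sp2.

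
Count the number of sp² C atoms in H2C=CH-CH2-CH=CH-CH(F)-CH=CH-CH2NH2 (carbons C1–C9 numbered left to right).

C1: sp2 ✓
C2: sp2 ✓
C3: sp3
C4: sp2 ✓
C5: sp2 ✓
C6: sp3
C7: sp2 ✓
C8: sp2 ✓
C9: sp3
C1, C2, C4, C5, C7, C8 → 6 sp2 carbons.

6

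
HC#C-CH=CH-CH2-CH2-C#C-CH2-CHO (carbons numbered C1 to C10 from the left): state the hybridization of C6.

C6 carries 4 σ bonds, giving a steric number of 4, so it is sp3.

sp3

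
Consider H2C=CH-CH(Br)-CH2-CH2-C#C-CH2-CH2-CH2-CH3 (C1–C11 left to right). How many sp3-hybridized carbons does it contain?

7

C1: sp2
C2: sp2
C3: sp3 ✓
C4: sp3 ✓
C5: sp3 ✓
C6: sp
C7: sp
C8: sp3 ✓
C9: sp3 ✓
C10: sp3 ✓
C11: sp3 ✓
C3, C4, C5, C8, C9, C10, C11 → 7 sp3 carbons.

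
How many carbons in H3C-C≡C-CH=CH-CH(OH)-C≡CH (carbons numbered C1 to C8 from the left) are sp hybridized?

C1: sp3
C2: sp ✓
C3: sp ✓
C4: sp2
C5: sp2
C6: sp3
C7: sp ✓
C8: sp ✓
C2, C3, C7, C8 → 4 sp carbons.

4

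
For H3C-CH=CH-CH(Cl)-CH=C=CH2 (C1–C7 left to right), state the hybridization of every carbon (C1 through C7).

C1 sp3, C2 sp2, C3 sp2, C4 sp3, C5 sp2, C6 sp, C7 sp2

C1: 4 σ bonds; 4 regions of electron density → sp3.
C2 is sp2: 3 σ bonds, plus one π bond, 3 electron-density regions.
C3 (3 σ bonds, plus one π bond) has steric number 3: sp2.
C4 carries 4 σ bonds, giving a steric number of 4, so it is sp3.
C5 (3 σ bonds, plus one π bond) has steric number 3: sp2.
C6 has 2 σ bonds, plus two π bonds: steric number 2 → sp.
C7 — 3 σ bonds, plus one π bond. Steric number 3, so sp2.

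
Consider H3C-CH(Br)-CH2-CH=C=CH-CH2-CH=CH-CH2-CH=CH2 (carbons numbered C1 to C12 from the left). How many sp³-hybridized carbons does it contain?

5

C1: sp3 ✓
C2: sp3 ✓
C3: sp3 ✓
C4: sp2
C5: sp
C6: sp2
C7: sp3 ✓
C8: sp2
C9: sp2
C10: sp3 ✓
C11: sp2
C12: sp2
C1, C2, C3, C7, C10 → 5 sp3 carbons.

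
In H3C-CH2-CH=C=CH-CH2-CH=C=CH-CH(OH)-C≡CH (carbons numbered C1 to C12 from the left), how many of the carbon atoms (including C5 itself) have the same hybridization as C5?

4

C5 is sp2 (one π bond).
C1: sp3
C2: sp3
C3: sp2 ✓
C4: sp
C5: sp2 ✓
C6: sp3
C7: sp2 ✓
C8: sp
C9: sp2 ✓
C10: sp3
C11: sp
C12: sp
4 carbons are sp2.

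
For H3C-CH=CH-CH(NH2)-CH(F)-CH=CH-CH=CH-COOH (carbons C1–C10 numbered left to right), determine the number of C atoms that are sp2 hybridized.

7

C1: sp3
C2: sp2 ✓
C3: sp2 ✓
C4: sp3
C5: sp3
C6: sp2 ✓
C7: sp2 ✓
C8: sp2 ✓
C9: sp2 ✓
C10: sp2 ✓
C2, C3, C6, C7, C8, C9, C10 → 7 sp2 carbons.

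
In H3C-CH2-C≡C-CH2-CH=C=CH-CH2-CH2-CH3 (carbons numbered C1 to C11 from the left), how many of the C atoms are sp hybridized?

3

C1: sp3
C2: sp3
C3: sp ✓
C4: sp ✓
C5: sp3
C6: sp2
C7: sp ✓
C8: sp2
C9: sp3
C10: sp3
C11: sp3
C3, C4, C7 → 3 sp carbons.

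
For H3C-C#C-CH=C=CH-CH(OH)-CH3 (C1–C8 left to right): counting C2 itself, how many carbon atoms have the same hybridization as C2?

3

C2 is sp (two π bonds).
C1: sp3
C2: sp ✓
C3: sp ✓
C4: sp2
C5: sp ✓
C6: sp2
C7: sp3
C8: sp3
3 carbons are sp.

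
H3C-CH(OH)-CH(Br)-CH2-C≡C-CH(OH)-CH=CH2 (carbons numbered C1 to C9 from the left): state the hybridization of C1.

C1 (4 σ bonds) has steric number 4: sp3.

sp3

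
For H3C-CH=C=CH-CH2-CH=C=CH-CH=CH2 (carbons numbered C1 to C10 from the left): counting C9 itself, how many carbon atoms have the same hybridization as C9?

C9 is sp2 (one π bond).
C1: sp3
C2: sp2 ✓
C3: sp
C4: sp2 ✓
C5: sp3
C6: sp2 ✓
C7: sp
C8: sp2 ✓
C9: sp2 ✓
C10: sp2 ✓
6 carbons are sp2.

6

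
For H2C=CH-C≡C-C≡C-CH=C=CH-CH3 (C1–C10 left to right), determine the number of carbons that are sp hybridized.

C1: sp2
C2: sp2
C3: sp ✓
C4: sp ✓
C5: sp ✓
C6: sp ✓
C7: sp2
C8: sp ✓
C9: sp2
C10: sp3
C3, C4, C5, C6, C8 → 5 sp carbons.

5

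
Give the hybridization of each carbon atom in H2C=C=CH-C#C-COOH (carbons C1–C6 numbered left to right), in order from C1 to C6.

C1 has 3 σ bonds, plus one π bond: steric number 3 → sp2.
C2: 2 σ bonds, plus two π bonds; 2 regions of electron density → sp.
C3: 3 σ bonds, plus one π bond; 3 regions of electron density → sp2.
C4 is sp: 2 σ bonds, plus two π bonds, 2 electron-density regions.
C5 is sp: 2 σ bonds, plus two π bonds, 2 electron-density regions.
C6 is sp2: 3 σ bonds, plus one π bond, 3 electron-density regions.

C1 sp2, C2 sp, C3 sp2, C4 sp, C5 sp, C6 sp2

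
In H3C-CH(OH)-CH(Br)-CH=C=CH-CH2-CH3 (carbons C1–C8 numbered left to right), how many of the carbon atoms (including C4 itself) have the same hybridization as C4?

C4 is sp2 (one π bond).
C1: sp3
C2: sp3
C3: sp3
C4: sp2 ✓
C5: sp
C6: sp2 ✓
C7: sp3
C8: sp3
2 carbons are sp2.

2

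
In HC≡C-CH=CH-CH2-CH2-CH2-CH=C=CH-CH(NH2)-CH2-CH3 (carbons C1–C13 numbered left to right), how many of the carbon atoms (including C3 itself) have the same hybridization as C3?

4

C3 is sp2 (one π bond).
C1: sp
C2: sp
C3: sp2 ✓
C4: sp2 ✓
C5: sp3
C6: sp3
C7: sp3
C8: sp2 ✓
C9: sp
C10: sp2 ✓
C11: sp3
C12: sp3
C13: sp3
4 carbons are sp2.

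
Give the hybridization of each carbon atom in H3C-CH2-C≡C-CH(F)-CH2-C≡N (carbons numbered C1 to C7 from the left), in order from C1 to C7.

C1 sp3, C2 sp3, C3 sp, C4 sp, C5 sp3, C6 sp3, C7 sp

C1 carries 4 σ bonds, giving a steric number of 4, so it is sp3.
C2 (4 σ bonds) has steric number 4: sp3.
C3 is sp: 2 σ bonds, plus two π bonds, 2 electron-density regions.
C4: 2 σ bonds, plus two π bonds — 2 electron domains, sp.
C5 has 4 σ bonds: steric number 4 → sp3.
C6 is sp3: 4 σ bonds, 4 electron-density regions.
C7 has 2 σ bonds, plus two π bonds: steric number 2 → sp.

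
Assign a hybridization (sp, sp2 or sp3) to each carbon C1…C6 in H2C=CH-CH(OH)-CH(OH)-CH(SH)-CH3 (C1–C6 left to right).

C1 sp2, C2 sp2, C3 sp3, C4 sp3, C5 sp3, C6 sp3

C1 carries 3 σ bonds, plus one π bond, giving a steric number of 3, so it is sp2.
C2 has 3 σ bonds, plus one π bond: steric number 3 → sp2.
C3 has 4 σ bonds: steric number 4 → sp3.
C4: 4 σ bonds; 4 regions of electron density → sp3.
C5 is sp3: 4 σ bonds, 4 electron-density regions.
C6 has 4 σ bonds: steric number 4 → sp3.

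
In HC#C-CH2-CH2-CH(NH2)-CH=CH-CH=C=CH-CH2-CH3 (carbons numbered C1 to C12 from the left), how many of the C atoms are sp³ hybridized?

5

C1: sp
C2: sp
C3: sp3 ✓
C4: sp3 ✓
C5: sp3 ✓
C6: sp2
C7: sp2
C8: sp2
C9: sp
C10: sp2
C11: sp3 ✓
C12: sp3 ✓
C3, C4, C5, C11, C12 → 5 sp3 carbons.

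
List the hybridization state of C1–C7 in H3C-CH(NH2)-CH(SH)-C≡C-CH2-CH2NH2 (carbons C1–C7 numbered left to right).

C1 sp3, C2 sp3, C3 sp3, C4 sp, C5 sp, C6 sp3, C7 sp3

C1 is sp3: 4 σ bonds, 4 electron-density regions.
C2 has 4 σ bonds: steric number 4 → sp3.
C3 has 4 σ bonds: steric number 4 → sp3.
C4: 2 σ bonds, plus two π bonds; 2 regions of electron density → sp.
C5 carries 2 σ bonds, plus two π bonds, giving a steric number of 2, so it is sp.
C6 (4 σ bonds) has steric number 4: sp3.
C7 — 4 σ bonds. Steric number 4, so sp3.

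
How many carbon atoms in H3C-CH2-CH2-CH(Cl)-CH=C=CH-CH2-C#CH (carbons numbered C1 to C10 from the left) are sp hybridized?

3

C1: sp3
C2: sp3
C3: sp3
C4: sp3
C5: sp2
C6: sp ✓
C7: sp2
C8: sp3
C9: sp ✓
C10: sp ✓
C6, C9, C10 → 3 sp carbons.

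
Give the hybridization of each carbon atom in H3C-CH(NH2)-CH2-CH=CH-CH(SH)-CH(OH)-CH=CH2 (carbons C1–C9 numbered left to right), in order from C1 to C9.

C1 sp3, C2 sp3, C3 sp3, C4 sp2, C5 sp2, C6 sp3, C7 sp3, C8 sp2, C9 sp2

C1 carries 4 σ bonds, giving a steric number of 4, so it is sp3.
C2 carries 4 σ bonds, giving a steric number of 4, so it is sp3.
C3 carries 4 σ bonds, giving a steric number of 4, so it is sp3.
C4 carries 3 σ bonds, plus one π bond, giving a steric number of 3, so it is sp2.
C5 is sp2: 3 σ bonds, plus one π bond, 3 electron-density regions.
C6: 4 σ bonds; 4 regions of electron density → sp3.
C7: 4 σ bonds; 4 regions of electron density → sp3.
C8 — 3 σ bonds, plus one π bond. Steric number 3, so sp2.
C9 carries 3 σ bonds, plus one π bond, giving a steric number of 3, so it is sp2.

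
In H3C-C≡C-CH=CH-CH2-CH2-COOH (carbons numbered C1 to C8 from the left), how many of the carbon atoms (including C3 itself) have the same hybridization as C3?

C3 is sp (two π bonds).
C1: sp3
C2: sp ✓
C3: sp ✓
C4: sp2
C5: sp2
C6: sp3
C7: sp3
C8: sp2
2 carbons are sp.

2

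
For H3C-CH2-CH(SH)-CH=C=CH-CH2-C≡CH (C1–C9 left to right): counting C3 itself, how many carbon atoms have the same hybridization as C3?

C3 is sp3 (only σ bonds).
C1: sp3 ✓
C2: sp3 ✓
C3: sp3 ✓
C4: sp2
C5: sp
C6: sp2
C7: sp3 ✓
C8: sp
C9: sp
4 carbons are sp3.

4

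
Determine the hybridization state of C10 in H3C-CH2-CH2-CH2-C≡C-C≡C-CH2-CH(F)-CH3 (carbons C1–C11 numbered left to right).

sp^3

C10: 4 σ bonds — 4 electron domains, sp3.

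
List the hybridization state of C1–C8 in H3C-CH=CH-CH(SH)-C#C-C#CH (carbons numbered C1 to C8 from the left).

C1: 4 σ bonds; 4 regions of electron density → sp3.
C2 — 3 σ bonds, plus one π bond. Steric number 3, so sp2.
C3 (3 σ bonds, plus one π bond) has steric number 3: sp2.
C4 is sp3: 4 σ bonds, 4 electron-density regions.
C5: 2 σ bonds, plus two π bonds — 2 electron domains, sp.
C6 carries 2 σ bonds, plus two π bonds, giving a steric number of 2, so it is sp.
C7 — 2 σ bonds, plus two π bonds. Steric number 2, so sp.
C8 is sp: 2 σ bonds, plus two π bonds, 2 electron-density regions.

C1 sp3, C2 sp2, C3 sp2, C4 sp3, C5 sp, C6 sp, C7 sp, C8 sp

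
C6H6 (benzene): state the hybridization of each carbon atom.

Every ring carbon has three σ bonds and contributes one p electron to the aromatic π system.

sp2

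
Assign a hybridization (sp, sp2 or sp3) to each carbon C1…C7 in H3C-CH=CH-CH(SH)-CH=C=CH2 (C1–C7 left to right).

C1 (4 σ bonds) has steric number 4: sp3.
C2: 3 σ bonds, plus one π bond; 3 regions of electron density → sp2.
C3 (3 σ bonds, plus one π bond) has steric number 3: sp2.
C4 is sp3: 4 σ bonds, 4 electron-density regions.
C5: 3 σ bonds, plus one π bond — 3 electron domains, sp2.
C6 — 2 σ bonds, plus two π bonds. Steric number 2, so sp.
C7 carries 3 σ bonds, plus one π bond, giving a steric number of 3, so it is sp2.

C1 sp3, C2 sp2, C3 sp2, C4 sp3, C5 sp2, C6 sp, C7 sp2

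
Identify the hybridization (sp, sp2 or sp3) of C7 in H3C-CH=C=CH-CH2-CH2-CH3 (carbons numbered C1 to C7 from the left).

sp³

C7: 4 σ bonds; 4 regions of electron density → sp3.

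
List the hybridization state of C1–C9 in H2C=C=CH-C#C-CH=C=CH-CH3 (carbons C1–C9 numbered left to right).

C1 sp2, C2 sp, C3 sp2, C4 sp, C5 sp, C6 sp2, C7 sp, C8 sp2, C9 sp3

C1 is sp2: 3 σ bonds, plus one π bond, 3 electron-density regions.
C2 — 2 σ bonds, plus two π bonds. Steric number 2, so sp.
C3 carries 3 σ bonds, plus one π bond, giving a steric number of 3, so it is sp2.
C4: 2 σ bonds, plus two π bonds; 2 regions of electron density → sp.
C5 — 2 σ bonds, plus two π bonds. Steric number 2, so sp.
C6 has 3 σ bonds, plus one π bond: steric number 3 → sp2.
C7: 2 σ bonds, plus two π bonds; 2 regions of electron density → sp.
C8 is sp2: 3 σ bonds, plus one π bond, 3 electron-density regions.
C9: 4 σ bonds; 4 regions of electron density → sp3.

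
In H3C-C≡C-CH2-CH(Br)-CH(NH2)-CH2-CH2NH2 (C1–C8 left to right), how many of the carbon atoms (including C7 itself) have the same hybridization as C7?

C7 is sp3 (only σ bonds).
C1: sp3 ✓
C2: sp
C3: sp
C4: sp3 ✓
C5: sp3 ✓
C6: sp3 ✓
C7: sp3 ✓
C8: sp3 ✓
6 carbons are sp3.

6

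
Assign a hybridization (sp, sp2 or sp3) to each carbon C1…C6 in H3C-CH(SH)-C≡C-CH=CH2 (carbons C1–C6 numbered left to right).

C1 sp3, C2 sp3, C3 sp, C4 sp, C5 sp2, C6 sp2

C1: 4 σ bonds — 4 electron domains, sp3.
C2 is sp3: 4 σ bonds, 4 electron-density regions.
C3 has 2 σ bonds, plus two π bonds: steric number 2 → sp.
C4 has 2 σ bonds, plus two π bonds: steric number 2 → sp.
C5: 3 σ bonds, plus one π bond — 3 electron domains, sp2.
C6 — 3 σ bonds, plus one π bond. Steric number 3, so sp2.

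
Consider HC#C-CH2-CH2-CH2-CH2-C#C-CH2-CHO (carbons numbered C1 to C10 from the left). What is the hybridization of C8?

C8 carries 2 σ bonds, plus two π bonds, giving a steric number of 2, so it is sp.

sp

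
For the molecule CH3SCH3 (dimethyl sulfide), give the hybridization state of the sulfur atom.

The sulfur atom: 2 σ bonds and 2 lone pairs; 4 regions of electron density → sp3.

sp3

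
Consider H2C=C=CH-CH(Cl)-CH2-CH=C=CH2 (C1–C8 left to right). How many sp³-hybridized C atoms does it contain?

C1: sp2
C2: sp
C3: sp2
C4: sp3 ✓
C5: sp3 ✓
C6: sp2
C7: sp
C8: sp2
C4, C5 → 2 sp3 carbons.

2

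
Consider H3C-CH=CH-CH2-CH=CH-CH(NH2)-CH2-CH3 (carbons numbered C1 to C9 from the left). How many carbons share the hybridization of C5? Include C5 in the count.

4

C5 is sp2 (one π bond).
C1: sp3
C2: sp2 ✓
C3: sp2 ✓
C4: sp3
C5: sp2 ✓
C6: sp2 ✓
C7: sp3
C8: sp3
C9: sp3
4 carbons are sp2.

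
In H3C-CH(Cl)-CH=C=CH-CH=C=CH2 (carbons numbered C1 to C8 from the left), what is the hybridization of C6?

C6: 3 σ bonds, plus one π bond; 3 regions of electron density → sp2.

sp²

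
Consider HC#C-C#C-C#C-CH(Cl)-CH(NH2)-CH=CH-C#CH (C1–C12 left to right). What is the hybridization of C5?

sp

C5: 2 σ bonds, plus two π bonds; 2 regions of electron density → sp.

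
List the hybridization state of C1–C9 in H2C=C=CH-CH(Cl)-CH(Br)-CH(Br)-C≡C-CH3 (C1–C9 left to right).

C1 sp2, C2 sp, C3 sp2, C4 sp3, C5 sp3, C6 sp3, C7 sp, C8 sp, C9 sp3

C1 has 3 σ bonds, plus one π bond: steric number 3 → sp2.
C2: 2 σ bonds, plus two π bonds — 2 electron domains, sp.
C3 carries 3 σ bonds, plus one π bond, giving a steric number of 3, so it is sp2.
C4: 4 σ bonds — 4 electron domains, sp3.
C5 is sp3: 4 σ bonds, 4 electron-density regions.
C6 (4 σ bonds) has steric number 4: sp3.
C7: 2 σ bonds, plus two π bonds; 2 regions of electron density → sp.
C8: 2 σ bonds, plus two π bonds — 2 electron domains, sp.
C9 — 4 σ bonds. Steric number 4, so sp3.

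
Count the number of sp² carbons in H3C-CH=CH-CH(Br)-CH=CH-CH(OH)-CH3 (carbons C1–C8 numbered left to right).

C1: sp3
C2: sp2 ✓
C3: sp2 ✓
C4: sp3
C5: sp2 ✓
C6: sp2 ✓
C7: sp3
C8: sp3
C2, C3, C5, C6 → 4 sp2 carbons.

4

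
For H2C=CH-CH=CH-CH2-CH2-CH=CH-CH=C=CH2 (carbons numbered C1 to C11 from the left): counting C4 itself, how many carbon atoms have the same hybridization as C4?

8

C4 is sp2 (one π bond).
C1: sp2 ✓
C2: sp2 ✓
C3: sp2 ✓
C4: sp2 ✓
C5: sp3
C6: sp3
C7: sp2 ✓
C8: sp2 ✓
C9: sp2 ✓
C10: sp
C11: sp2 ✓
8 carbons are sp2.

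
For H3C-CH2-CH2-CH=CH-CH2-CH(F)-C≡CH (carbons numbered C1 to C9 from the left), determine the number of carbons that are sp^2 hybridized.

2

C1: sp3
C2: sp3
C3: sp3
C4: sp2 ✓
C5: sp2 ✓
C6: sp3
C7: sp3
C8: sp
C9: sp
C4, C5 → 2 sp2 carbons.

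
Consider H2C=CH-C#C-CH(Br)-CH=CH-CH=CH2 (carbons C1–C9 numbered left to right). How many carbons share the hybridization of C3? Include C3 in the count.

2

C3 is sp (two π bonds).
C1: sp2
C2: sp2
C3: sp ✓
C4: sp ✓
C5: sp3
C6: sp2
C7: sp2
C8: sp2
C9: sp2
2 carbons are sp.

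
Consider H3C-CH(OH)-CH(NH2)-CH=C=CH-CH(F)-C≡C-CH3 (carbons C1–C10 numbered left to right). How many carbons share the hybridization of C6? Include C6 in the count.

2

C6 is sp2 (one π bond).
C1: sp3
C2: sp3
C3: sp3
C4: sp2 ✓
C5: sp
C6: sp2 ✓
C7: sp3
C8: sp
C9: sp
C10: sp3
2 carbons are sp2.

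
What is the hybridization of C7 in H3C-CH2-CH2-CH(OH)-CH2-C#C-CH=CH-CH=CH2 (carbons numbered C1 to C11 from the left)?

sp

C7: 2 σ bonds, plus two π bonds — 2 electron domains, sp.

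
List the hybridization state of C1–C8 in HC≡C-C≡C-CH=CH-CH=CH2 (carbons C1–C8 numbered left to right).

C1 sp, C2 sp, C3 sp, C4 sp, C5 sp2, C6 sp2, C7 sp2, C8 sp2

C1 (2 σ bonds, plus two π bonds) has steric number 2: sp.
C2: 2 σ bonds, plus two π bonds; 2 regions of electron density → sp.
C3: 2 σ bonds, plus two π bonds; 2 regions of electron density → sp.
C4: 2 σ bonds, plus two π bonds — 2 electron domains, sp.
C5 has 3 σ bonds, plus one π bond: steric number 3 → sp2.
C6 has 3 σ bonds, plus one π bond: steric number 3 → sp2.
C7 is sp2: 3 σ bonds, plus one π bond, 3 electron-density regions.
C8 carries 3 σ bonds, plus one π bond, giving a steric number of 3, so it is sp2.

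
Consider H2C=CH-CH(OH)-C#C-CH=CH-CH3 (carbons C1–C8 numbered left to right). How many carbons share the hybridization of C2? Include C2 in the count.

4

C2 is sp2 (one π bond).
C1: sp2 ✓
C2: sp2 ✓
C3: sp3
C4: sp
C5: sp
C6: sp2 ✓
C7: sp2 ✓
C8: sp3
4 carbons are sp2.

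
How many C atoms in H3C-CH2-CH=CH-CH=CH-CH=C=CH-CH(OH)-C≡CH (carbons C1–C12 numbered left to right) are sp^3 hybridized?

C1: sp3 ✓
C2: sp3 ✓
C3: sp2
C4: sp2
C5: sp2
C6: sp2
C7: sp2
C8: sp
C9: sp2
C10: sp3 ✓
C11: sp
C12: sp
C1, C2, C10 → 3 sp3 carbons.

3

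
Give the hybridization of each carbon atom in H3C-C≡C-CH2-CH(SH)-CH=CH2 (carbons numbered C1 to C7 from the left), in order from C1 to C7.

C1 sp3, C2 sp, C3 sp, C4 sp3, C5 sp3, C6 sp2, C7 sp2

C1 — 4 σ bonds. Steric number 4, so sp3.
C2 is sp: 2 σ bonds, plus two π bonds, 2 electron-density regions.
C3: 2 σ bonds, plus two π bonds — 2 electron domains, sp.
C4: 4 σ bonds — 4 electron domains, sp3.
C5 has 4 σ bonds: steric number 4 → sp3.
C6 — 3 σ bonds, plus one π bond. Steric number 3, so sp2.
C7 carries 3 σ bonds, plus one π bond, giving a steric number of 3, so it is sp2.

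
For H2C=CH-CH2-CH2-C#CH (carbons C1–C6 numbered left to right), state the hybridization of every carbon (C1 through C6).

C1 has 3 σ bonds, plus one π bond: steric number 3 → sp2.
C2 carries 3 σ bonds, plus one π bond, giving a steric number of 3, so it is sp2.
C3 has 4 σ bonds: steric number 4 → sp3.
C4 carries 4 σ bonds, giving a steric number of 4, so it is sp3.
C5 carries 2 σ bonds, plus two π bonds, giving a steric number of 2, so it is sp.
C6 (2 σ bonds, plus two π bonds) has steric number 2: sp.

C1 sp2, C2 sp2, C3 sp3, C4 sp3, C5 sp, C6 sp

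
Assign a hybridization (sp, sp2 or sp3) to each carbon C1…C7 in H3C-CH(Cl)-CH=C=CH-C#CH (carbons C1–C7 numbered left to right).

C1 sp3, C2 sp3, C3 sp2, C4 sp, C5 sp2, C6 sp, C7 sp

C1: 4 σ bonds — 4 electron domains, sp3.
C2: 4 σ bonds; 4 regions of electron density → sp3.
C3 has 3 σ bonds, plus one π bond: steric number 3 → sp2.
C4: 2 σ bonds, plus two π bonds; 2 regions of electron density → sp.
C5 has 3 σ bonds, plus one π bond: steric number 3 → sp2.
C6 is sp: 2 σ bonds, plus two π bonds, 2 electron-density regions.
C7 (2 σ bonds, plus two π bonds) has steric number 2: sp.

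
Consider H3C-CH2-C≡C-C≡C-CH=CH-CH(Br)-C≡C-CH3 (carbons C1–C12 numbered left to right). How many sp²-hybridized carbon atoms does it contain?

C1: sp3
C2: sp3
C3: sp
C4: sp
C5: sp
C6: sp
C7: sp2 ✓
C8: sp2 ✓
C9: sp3
C10: sp
C11: sp
C12: sp3
C7, C8 → 2 sp2 carbons.

2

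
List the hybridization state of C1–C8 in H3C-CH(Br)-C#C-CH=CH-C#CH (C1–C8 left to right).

C1: 4 σ bonds; 4 regions of electron density → sp3.
C2 is sp3: 4 σ bonds, 4 electron-density regions.
C3 (2 σ bonds, plus two π bonds) has steric number 2: sp.
C4 carries 2 σ bonds, plus two π bonds, giving a steric number of 2, so it is sp.
C5: 3 σ bonds, plus one π bond; 3 regions of electron density → sp2.
C6 (3 σ bonds, plus one π bond) has steric number 3: sp2.
C7 is sp: 2 σ bonds, plus two π bonds, 2 electron-density regions.
C8 carries 2 σ bonds, plus two π bonds, giving a steric number of 2, so it is sp.

C1 sp3, C2 sp3, C3 sp, C4 sp, C5 sp2, C6 sp2, C7 sp, C8 sp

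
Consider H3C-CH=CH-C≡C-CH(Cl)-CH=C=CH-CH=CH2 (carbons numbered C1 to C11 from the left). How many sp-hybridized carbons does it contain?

C1: sp3
C2: sp2
C3: sp2
C4: sp ✓
C5: sp ✓
C6: sp3
C7: sp2
C8: sp ✓
C9: sp2
C10: sp2
C11: sp2
C4, C5, C8 → 3 sp carbons.

3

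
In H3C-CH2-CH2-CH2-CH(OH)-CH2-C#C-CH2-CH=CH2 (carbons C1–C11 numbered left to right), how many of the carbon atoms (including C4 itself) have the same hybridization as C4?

C4 is sp3 (only σ bonds).
C1: sp3 ✓
C2: sp3 ✓
C3: sp3 ✓
C4: sp3 ✓
C5: sp3 ✓
C6: sp3 ✓
C7: sp
C8: sp
C9: sp3 ✓
C10: sp2
C11: sp2
7 carbons are sp3.

7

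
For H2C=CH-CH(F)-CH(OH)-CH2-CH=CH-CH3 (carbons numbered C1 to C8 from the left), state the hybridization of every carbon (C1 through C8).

C1 is sp2: 3 σ bonds, plus one π bond, 3 electron-density regions.
C2 is sp2: 3 σ bonds, plus one π bond, 3 electron-density regions.
C3 (4 σ bonds) has steric number 4: sp3.
C4 — 4 σ bonds. Steric number 4, so sp3.
C5 carries 4 σ bonds, giving a steric number of 4, so it is sp3.
C6 — 3 σ bonds, plus one π bond. Steric number 3, so sp2.
C7 (3 σ bonds, plus one π bond) has steric number 3: sp2.
C8 carries 4 σ bonds, giving a steric number of 4, so it is sp3.

C1 sp2, C2 sp2, C3 sp3, C4 sp3, C5 sp3, C6 sp2, C7 sp2, C8 sp3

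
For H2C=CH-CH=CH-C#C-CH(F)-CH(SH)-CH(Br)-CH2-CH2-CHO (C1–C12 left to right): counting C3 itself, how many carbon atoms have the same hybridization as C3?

C3 is sp2 (one π bond).
C1: sp2 ✓
C2: sp2 ✓
C3: sp2 ✓
C4: sp2 ✓
C5: sp
C6: sp
C7: sp3
C8: sp3
C9: sp3
C10: sp3
C11: sp3
C12: sp2 ✓
5 carbons are sp2.

5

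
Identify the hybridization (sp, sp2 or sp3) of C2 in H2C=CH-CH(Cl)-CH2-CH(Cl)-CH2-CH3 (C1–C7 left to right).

sp2

C2: 3 σ bonds, plus one π bond; 3 regions of electron density → sp2.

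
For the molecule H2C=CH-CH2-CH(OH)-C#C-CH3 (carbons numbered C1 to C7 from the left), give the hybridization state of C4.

C4: 4 σ bonds; 4 regions of electron density → sp3.

sp³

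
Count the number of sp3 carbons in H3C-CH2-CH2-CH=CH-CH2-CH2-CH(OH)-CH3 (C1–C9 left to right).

7

C1: sp3 ✓
C2: sp3 ✓
C3: sp3 ✓
C4: sp2
C5: sp2
C6: sp3 ✓
C7: sp3 ✓
C8: sp3 ✓
C9: sp3 ✓
C1, C2, C3, C6, C7, C8, C9 → 7 sp3 carbons.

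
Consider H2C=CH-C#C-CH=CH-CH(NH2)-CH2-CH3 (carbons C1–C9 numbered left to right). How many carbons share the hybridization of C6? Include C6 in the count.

4

C6 is sp2 (one π bond).
C1: sp2 ✓
C2: sp2 ✓
C3: sp
C4: sp
C5: sp2 ✓
C6: sp2 ✓
C7: sp3
C8: sp3
C9: sp3
4 carbons are sp2.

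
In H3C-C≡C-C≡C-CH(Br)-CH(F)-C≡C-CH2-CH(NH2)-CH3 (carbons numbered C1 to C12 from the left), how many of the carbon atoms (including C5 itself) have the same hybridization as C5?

C5 is sp (two π bonds).
C1: sp3
C2: sp ✓
C3: sp ✓
C4: sp ✓
C5: sp ✓
C6: sp3
C7: sp3
C8: sp ✓
C9: sp ✓
C10: sp3
C11: sp3
C12: sp3
6 carbons are sp.

6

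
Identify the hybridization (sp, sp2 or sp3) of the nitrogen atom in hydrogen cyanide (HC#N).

sp

The nitrogen atom: 1 σ bond and 1 lone pair, plus two π bonds; 2 regions of electron density → sp.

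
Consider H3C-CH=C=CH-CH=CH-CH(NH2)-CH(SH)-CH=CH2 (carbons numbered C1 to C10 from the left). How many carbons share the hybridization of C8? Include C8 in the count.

C8 is sp3 (only σ bonds).
C1: sp3 ✓
C2: sp2
C3: sp
C4: sp2
C5: sp2
C6: sp2
C7: sp3 ✓
C8: sp3 ✓
C9: sp2
C10: sp2
3 carbons are sp3.

3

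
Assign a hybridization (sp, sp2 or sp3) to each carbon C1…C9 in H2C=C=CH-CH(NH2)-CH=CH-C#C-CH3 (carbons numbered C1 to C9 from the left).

C1: 3 σ bonds, plus one π bond — 3 electron domains, sp2.
C2 carries 2 σ bonds, plus two π bonds, giving a steric number of 2, so it is sp.
C3 is sp2: 3 σ bonds, plus one π bond, 3 electron-density regions.
C4 has 4 σ bonds: steric number 4 → sp3.
C5: 3 σ bonds, plus one π bond; 3 regions of electron density → sp2.
C6 — 3 σ bonds, plus one π bond. Steric number 3, so sp2.
C7: 2 σ bonds, plus two π bonds; 2 regions of electron density → sp.
C8 carries 2 σ bonds, plus two π bonds, giving a steric number of 2, so it is sp.
C9 — 4 σ bonds. Steric number 4, so sp3.

C1 sp2, C2 sp, C3 sp2, C4 sp3, C5 sp2, C6 sp2, C7 sp, C8 sp, C9 sp3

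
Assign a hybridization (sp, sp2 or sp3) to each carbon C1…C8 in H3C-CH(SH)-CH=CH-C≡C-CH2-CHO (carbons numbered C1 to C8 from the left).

C1 is sp3: 4 σ bonds, 4 electron-density regions.
C2 carries 4 σ bonds, giving a steric number of 4, so it is sp3.
C3: 3 σ bonds, plus one π bond — 3 electron domains, sp2.
C4 (3 σ bonds, plus one π bond) has steric number 3: sp2.
C5 has 2 σ bonds, plus two π bonds: steric number 2 → sp.
C6: 2 σ bonds, plus two π bonds — 2 electron domains, sp.
C7 (4 σ bonds) has steric number 4: sp3.
C8: 3 σ bonds, plus one π bond; 3 regions of electron density → sp2.

C1 sp3, C2 sp3, C3 sp2, C4 sp2, C5 sp, C6 sp, C7 sp3, C8 sp2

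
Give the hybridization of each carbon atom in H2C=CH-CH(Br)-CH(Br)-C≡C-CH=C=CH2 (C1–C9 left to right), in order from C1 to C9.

C1 is sp2: 3 σ bonds, plus one π bond, 3 electron-density regions.
C2: 3 σ bonds, plus one π bond — 3 electron domains, sp2.
C3 carries 4 σ bonds, giving a steric number of 4, so it is sp3.
C4 — 4 σ bonds. Steric number 4, so sp3.
C5 is sp: 2 σ bonds, plus two π bonds, 2 electron-density regions.
C6 has 2 σ bonds, plus two π bonds: steric number 2 → sp.
C7 (3 σ bonds, plus one π bond) has steric number 3: sp2.
C8: 2 σ bonds, plus two π bonds — 2 electron domains, sp.
C9: 3 σ bonds, plus one π bond; 3 regions of electron density → sp2.

C1 sp2, C2 sp2, C3 sp3, C4 sp3, C5 sp, C6 sp, C7 sp2, C8 sp, C9 sp2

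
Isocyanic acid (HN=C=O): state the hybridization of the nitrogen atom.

sp^2

The nitrogen atom is sp2: 2 σ bonds and 1 lone pair, plus one π bond, 3 electron-density regions.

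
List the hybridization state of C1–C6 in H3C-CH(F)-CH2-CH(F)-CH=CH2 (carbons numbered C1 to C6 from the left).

C1 carries 4 σ bonds, giving a steric number of 4, so it is sp3.
C2 — 4 σ bonds. Steric number 4, so sp3.
C3 (4 σ bonds) has steric number 4: sp3.
C4 — 4 σ bonds. Steric number 4, so sp3.
C5 (3 σ bonds, plus one π bond) has steric number 3: sp2.
C6 carries 3 σ bonds, plus one π bond, giving a steric number of 3, so it is sp2.

C1 sp3, C2 sp3, C3 sp3, C4 sp3, C5 sp2, C6 sp2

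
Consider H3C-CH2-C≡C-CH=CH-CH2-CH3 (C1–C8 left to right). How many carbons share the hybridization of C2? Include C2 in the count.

4

C2 is sp3 (only σ bonds).
C1: sp3 ✓
C2: sp3 ✓
C3: sp
C4: sp
C5: sp2
C6: sp2
C7: sp3 ✓
C8: sp3 ✓
4 carbons are sp3.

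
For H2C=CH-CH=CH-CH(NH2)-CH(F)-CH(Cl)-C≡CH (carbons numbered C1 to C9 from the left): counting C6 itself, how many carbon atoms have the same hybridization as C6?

3

C6 is sp3 (only σ bonds).
C1: sp2
C2: sp2
C3: sp2
C4: sp2
C5: sp3 ✓
C6: sp3 ✓
C7: sp3 ✓
C8: sp
C9: sp
3 carbons are sp3.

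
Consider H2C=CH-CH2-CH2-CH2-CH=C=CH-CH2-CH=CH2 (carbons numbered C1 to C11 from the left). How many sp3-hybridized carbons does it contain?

C1: sp2
C2: sp2
C3: sp3 ✓
C4: sp3 ✓
C5: sp3 ✓
C6: sp2
C7: sp
C8: sp2
C9: sp3 ✓
C10: sp2
C11: sp2
C3, C4, C5, C9 → 4 sp3 carbons.

4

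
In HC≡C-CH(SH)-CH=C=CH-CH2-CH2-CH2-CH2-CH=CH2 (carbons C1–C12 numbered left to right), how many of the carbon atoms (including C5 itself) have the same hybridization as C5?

C5 is sp (two π bonds).
C1: sp ✓
C2: sp ✓
C3: sp3
C4: sp2
C5: sp ✓
C6: sp2
C7: sp3
C8: sp3
C9: sp3
C10: sp3
C11: sp2
C12: sp2
3 carbons are sp.

3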